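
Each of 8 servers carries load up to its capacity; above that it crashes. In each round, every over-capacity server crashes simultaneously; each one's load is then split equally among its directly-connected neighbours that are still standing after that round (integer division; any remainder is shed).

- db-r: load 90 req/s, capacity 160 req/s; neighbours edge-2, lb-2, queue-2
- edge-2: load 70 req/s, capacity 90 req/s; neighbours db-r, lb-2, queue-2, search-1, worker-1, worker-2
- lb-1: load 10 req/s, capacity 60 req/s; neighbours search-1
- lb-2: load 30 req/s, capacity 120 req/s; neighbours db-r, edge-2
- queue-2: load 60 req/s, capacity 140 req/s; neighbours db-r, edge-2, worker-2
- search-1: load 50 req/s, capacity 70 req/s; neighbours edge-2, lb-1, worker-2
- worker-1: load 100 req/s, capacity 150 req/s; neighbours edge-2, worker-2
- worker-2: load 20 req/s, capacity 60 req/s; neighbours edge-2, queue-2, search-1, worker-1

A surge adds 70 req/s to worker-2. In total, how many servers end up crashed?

Round 1 — worker-2 at 90 > 60. worker-2 crashes.
  worker-2 sheds 90 req/s to edge-2, queue-2, search-1, worker-1: 22 each (2 lost).
    edge-2: 70+22 = 92 > 90
    queue-2: 60+22 = 82 ≤ 140
    search-1: 50+22 = 72 > 70
    worker-1: 100+22 = 122 ≤ 150
Round 2 — edge-2, search-1 crash.
  edge-2 sheds 92 req/s to db-r, lb-2, queue-2, worker-1: 23 each.
    db-r: 90+23 = 113 ≤ 160
    lb-2: 30+23 = 53 ≤ 120
    queue-2: 82+23 = 105 ≤ 140
    worker-1: 122+23 = 145 ≤ 150
  search-1 sheds 72 req/s to lb-1: 72 each.
    lb-1: 10+72 = 82 > 60
Round 3 — lb-1 crashes.
  lb-1 sheds 82 req/s: no online neighbours, lost.
No further crashes.

4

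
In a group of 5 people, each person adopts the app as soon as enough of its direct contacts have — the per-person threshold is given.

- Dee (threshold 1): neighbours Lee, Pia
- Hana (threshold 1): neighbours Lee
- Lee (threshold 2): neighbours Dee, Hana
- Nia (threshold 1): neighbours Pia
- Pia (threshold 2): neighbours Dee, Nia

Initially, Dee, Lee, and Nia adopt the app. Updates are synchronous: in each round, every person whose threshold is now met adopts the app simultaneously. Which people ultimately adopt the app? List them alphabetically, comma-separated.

Round 1 — Dee, Lee, Nia adopt the app (initial).
Round 2 — checking thresholds:
  Hana: 1 of 1 neighbours ≥ 1, adopts the app.
  Pia: 2 of 2 neighbours ≥ 2, adopts the app.
Round 3 — no new adoptions; cascade stops.

Dee, Hana, Lee, Nia, Pia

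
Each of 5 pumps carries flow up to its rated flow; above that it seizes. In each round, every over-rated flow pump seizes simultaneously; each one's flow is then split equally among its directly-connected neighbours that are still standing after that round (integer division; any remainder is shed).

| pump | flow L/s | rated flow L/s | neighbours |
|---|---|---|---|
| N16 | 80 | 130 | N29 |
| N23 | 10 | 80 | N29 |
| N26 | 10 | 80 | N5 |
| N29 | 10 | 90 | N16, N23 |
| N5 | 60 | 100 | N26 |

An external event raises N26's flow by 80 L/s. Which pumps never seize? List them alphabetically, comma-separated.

N16, N23, N29

Round 1 — N26 at 90 > 80. N26 seizes.
  N26 sheds 90 L/s to N5: 90 each.
    N5: 60+90 = 150 > 100
Round 2 — N5 seizes.
  N5 sheds 150 L/s: no online neighbours, lost.
No further seizures.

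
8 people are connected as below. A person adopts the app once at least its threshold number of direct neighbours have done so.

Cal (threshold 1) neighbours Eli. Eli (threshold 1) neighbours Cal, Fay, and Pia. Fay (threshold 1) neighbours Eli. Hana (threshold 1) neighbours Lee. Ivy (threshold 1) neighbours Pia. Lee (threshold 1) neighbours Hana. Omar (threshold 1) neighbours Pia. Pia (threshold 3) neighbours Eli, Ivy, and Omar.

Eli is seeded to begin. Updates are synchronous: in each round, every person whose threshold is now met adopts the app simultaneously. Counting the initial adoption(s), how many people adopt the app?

3

Round 1 — Eli adopts the app (initial).
Round 2 — checking thresholds:
  Cal: 1 of 1 neighbours ≥ 1, adopts the app.
  Fay: 1 of 1 neighbours ≥ 1, adopts the app.
  Pia: 1 of 3 neighbours < 3, not yet.
Round 3 — no new adoptions; cascade stops.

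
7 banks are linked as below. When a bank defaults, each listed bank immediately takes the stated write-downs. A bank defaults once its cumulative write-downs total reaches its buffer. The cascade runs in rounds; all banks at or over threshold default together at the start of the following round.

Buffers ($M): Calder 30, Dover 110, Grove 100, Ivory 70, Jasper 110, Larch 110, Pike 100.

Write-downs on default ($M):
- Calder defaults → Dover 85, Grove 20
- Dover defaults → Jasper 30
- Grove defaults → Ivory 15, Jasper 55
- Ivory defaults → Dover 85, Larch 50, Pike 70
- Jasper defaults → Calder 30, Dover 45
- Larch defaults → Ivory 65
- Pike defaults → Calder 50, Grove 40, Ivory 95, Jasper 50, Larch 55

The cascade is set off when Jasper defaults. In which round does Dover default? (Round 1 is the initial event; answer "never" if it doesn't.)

3

Round 1 — Jasper defaults (initial).
  Calder: +30 → 30 ≥ 30
  Dover: +45 → 45 < 110
Round 2 — Calder defaults.
  Dover: +85 → 130 ≥ 110
  Grove: +20 → 20 < 100
Round 3 — Dover defaults.
No further defaults.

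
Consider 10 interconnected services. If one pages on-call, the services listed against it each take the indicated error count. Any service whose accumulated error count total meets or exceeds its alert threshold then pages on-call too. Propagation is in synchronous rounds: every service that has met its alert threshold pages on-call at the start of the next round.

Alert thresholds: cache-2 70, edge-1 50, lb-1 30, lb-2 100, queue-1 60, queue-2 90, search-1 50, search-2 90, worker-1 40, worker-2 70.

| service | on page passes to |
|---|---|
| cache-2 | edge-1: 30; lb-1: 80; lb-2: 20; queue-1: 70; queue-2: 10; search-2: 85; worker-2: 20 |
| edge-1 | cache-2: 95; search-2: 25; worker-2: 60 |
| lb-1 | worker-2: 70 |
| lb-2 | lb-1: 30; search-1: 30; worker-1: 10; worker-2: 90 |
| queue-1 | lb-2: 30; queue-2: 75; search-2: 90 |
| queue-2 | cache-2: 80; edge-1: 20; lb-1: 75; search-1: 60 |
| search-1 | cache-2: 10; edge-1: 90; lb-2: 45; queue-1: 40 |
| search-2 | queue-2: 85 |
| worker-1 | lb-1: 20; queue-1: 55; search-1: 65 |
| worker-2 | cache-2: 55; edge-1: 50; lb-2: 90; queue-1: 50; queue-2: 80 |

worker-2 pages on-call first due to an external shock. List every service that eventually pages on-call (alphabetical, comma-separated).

cache-2, edge-1, lb-1, lb-2, queue-1, queue-2, search-1, search-2, worker-2

Round 1 — worker-2 pages on-call (initial).
  cache-2: +55 → 55 < 70
  edge-1: +50 → 50 ≥ 50
  lb-2: +90 → 90 < 100
  queue-1: +50 → 50 < 60
  queue-2: +80 → 80 < 90
Round 2 — edge-1 pages on-call.
  cache-2: +95 → 150 ≥ 70
  search-2: +25 → 25 < 90
Round 3 — cache-2 pages on-call.
  lb-1: +80 → 80 ≥ 30
  lb-2: +20 → 110 ≥ 100
  queue-1: +70 → 120 ≥ 60
  queue-2: +10 → 90 ≥ 90
  search-2: +85 → 110 ≥ 90
Round 4 — lb-1, lb-2, queue-1, queue-2, search-2 page on-call.
  search-1: +30+60 → 90 ≥ 50
  worker-1: +10 → 10 < 40
Round 5 — search-1 pages on-call.
No further pages.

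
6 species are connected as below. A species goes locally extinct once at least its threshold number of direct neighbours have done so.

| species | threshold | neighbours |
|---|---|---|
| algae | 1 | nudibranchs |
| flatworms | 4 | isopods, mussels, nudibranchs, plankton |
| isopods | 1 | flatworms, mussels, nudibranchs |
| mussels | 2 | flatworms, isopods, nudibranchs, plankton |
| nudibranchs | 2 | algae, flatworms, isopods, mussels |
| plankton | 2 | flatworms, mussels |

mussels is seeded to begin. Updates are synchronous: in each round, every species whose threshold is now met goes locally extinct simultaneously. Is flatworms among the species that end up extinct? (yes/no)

no

Round 1 — mussels goes locally extinct (initial).
Round 2 — checking thresholds:
  flatworms: 1 of 4 neighbours < 4, below threshold.
  isopods: 1 of 3 neighbours ≥ 1, goes locally extinct.
  nudibranchs: 1 of 4 neighbours < 2, below threshold.
  plankton: 1 of 2 neighbours < 2, below threshold.
Round 3 — checking thresholds:
  flatworms: 2 of 4 neighbours < 4, below threshold.
  nudibranchs: 2 of 4 neighbours ≥ 2, goes locally extinct.
  plankton: 1 of 2 neighbours < 2, below threshold.
Round 4 — checking thresholds:
  algae: 1 of 1 neighbours ≥ 1, goes locally extinct.
  flatworms: 3 of 4 neighbours < 4, below threshold.
  plankton: 1 of 2 neighbours < 2, below threshold.
Round 5 — no new extinctions; cascade stops.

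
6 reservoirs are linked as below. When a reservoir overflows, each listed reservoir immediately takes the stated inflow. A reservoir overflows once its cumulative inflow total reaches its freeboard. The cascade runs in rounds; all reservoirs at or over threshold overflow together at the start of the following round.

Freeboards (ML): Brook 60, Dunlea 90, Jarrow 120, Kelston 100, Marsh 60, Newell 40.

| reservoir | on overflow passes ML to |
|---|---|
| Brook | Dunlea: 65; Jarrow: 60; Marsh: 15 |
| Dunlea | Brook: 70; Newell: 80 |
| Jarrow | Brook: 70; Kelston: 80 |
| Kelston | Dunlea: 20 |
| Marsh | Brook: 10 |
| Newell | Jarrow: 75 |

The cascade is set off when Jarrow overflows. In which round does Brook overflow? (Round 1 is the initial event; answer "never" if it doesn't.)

Round 1 — Jarrow overflows (initial).
  Brook: +70 → 70 ≥ 60
  Kelston: +80 → 80 < 100
Round 2 — Brook overflows.
  Dunlea: +65 → 65 < 90
  Marsh: +15 → 15 < 60
No further overflows.

2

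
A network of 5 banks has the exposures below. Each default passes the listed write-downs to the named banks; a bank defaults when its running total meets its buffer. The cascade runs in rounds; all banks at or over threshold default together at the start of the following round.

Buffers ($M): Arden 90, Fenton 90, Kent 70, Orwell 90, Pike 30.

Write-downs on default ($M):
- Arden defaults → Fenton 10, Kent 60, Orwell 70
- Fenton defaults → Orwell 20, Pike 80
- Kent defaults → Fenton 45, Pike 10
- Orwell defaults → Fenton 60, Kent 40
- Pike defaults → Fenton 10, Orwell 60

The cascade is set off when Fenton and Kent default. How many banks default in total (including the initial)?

Round 1 — Fenton, Kent default (initial).
  Orwell: +20 → 20 < 90
  Pike: +80+10 → 90 ≥ 30
Round 2 — Pike defaults.
  Orwell: +60 → 80 < 90
No further defaults.

3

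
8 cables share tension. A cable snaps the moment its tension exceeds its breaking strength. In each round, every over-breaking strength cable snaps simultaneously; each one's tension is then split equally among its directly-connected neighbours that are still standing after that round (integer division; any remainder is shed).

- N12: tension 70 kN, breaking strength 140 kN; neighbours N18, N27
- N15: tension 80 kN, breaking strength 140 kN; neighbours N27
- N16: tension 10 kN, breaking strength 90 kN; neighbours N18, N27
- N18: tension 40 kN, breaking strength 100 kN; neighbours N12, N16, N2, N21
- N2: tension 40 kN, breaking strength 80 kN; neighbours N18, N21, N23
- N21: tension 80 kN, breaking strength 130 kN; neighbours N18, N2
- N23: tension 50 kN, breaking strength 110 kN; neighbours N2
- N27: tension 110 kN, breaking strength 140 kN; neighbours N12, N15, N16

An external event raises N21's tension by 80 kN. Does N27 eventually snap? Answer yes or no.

Round 1 — N21 at 160 > 130. N21 snaps.
  N21 sheds 160 kN to N18, N2: 80 each.
    N18: 40+80 = 120 > 100
    N2: 40+80 = 120 > 80
Round 2 — N18, N2 snap.
  N18 sheds 120 kN to N12, N16: 60 each.
    N12: 70+60 = 130 ≤ 140
    N16: 10+60 = 70 ≤ 90
  N2 sheds 120 kN to N23: 120 each.
    N23: 50+120 = 170 > 110
Round 3 — N23 snaps.
  N23 sheds 170 kN: no online neighbours, lost.
No further breaks.

no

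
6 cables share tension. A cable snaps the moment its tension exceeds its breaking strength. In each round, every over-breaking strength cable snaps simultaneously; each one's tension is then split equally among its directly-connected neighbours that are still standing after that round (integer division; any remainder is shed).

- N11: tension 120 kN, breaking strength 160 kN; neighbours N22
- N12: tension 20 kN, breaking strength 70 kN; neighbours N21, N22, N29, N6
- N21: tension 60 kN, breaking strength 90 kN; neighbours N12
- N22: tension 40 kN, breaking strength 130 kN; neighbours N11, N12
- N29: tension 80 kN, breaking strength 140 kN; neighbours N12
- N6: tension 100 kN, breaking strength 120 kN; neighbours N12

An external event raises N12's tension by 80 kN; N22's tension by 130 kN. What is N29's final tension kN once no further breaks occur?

113

Round 1 — N12 at 100 > 70; N22 at 170 > 130. N12, N22 snap.
  N12 sheds 100 kN to N21, N29, N6: 33 each (1 lost).
    N21: 60+33 = 93 > 90
    N29: 80+33 = 113 ≤ 140
    N6: 100+33 = 133 > 120
  N22 sheds 170 kN to N11: 170 each.
    N11: 120+170 = 290 > 160
Round 2 — N11, N21, N6 snap.
  N11 sheds 290 kN: no online neighbours, lost.
  N21 sheds 93 kN: no online neighbours, lost.
  N6 sheds 133 kN: no online neighbours, lost.
No further breaks.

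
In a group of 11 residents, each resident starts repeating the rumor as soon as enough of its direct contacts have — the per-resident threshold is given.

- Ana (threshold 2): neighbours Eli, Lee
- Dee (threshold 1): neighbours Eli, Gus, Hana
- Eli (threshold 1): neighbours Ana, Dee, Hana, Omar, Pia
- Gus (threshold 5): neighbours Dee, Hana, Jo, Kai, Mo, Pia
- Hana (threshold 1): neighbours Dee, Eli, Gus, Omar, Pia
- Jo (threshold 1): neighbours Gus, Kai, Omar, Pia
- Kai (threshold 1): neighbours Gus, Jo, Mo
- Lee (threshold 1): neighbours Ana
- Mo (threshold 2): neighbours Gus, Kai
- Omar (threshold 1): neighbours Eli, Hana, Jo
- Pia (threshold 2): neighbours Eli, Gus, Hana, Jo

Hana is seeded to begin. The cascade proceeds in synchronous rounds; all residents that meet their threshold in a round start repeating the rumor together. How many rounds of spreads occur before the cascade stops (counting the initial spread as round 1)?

6

Round 1 — Hana starts repeating the rumor (initial).
Round 2 — checking thresholds:
  Dee: 1 of 3 neighbours ≥ 1, starts repeating the rumor.
  Eli: 1 of 5 neighbours ≥ 1, starts repeating the rumor.
  Gus: 1 of 6 neighbours < 5, holds.
  Omar: 1 of 3 neighbours ≥ 1, starts repeating the rumor.
  Pia: 1 of 4 neighbours < 2, holds.
Round 3 — checking thresholds:
  Ana: 1 of 2 neighbours < 2, holds.
  Gus: 2 of 6 neighbours < 5, holds.
  Jo: 1 of 4 neighbours ≥ 1, starts repeating the rumor.
  Pia: 2 of 4 neighbours ≥ 2, starts repeating the rumor.
Round 4 — checking thresholds:
  Ana: 1 of 2 neighbours < 2, holds.
  Gus: 4 of 6 neighbours < 5, holds.
  Kai: 1 of 3 neighbours ≥ 1, starts repeating the rumor.
Round 5 — checking thresholds:
  Ana: 1 of 2 neighbours < 2, holds.
  Gus: 5 of 6 neighbours ≥ 5, starts repeating the rumor.
  Mo: 1 of 2 neighbours < 2, holds.
Round 6 — checking thresholds:
  Ana: 1 of 2 neighbours < 2, holds.
  Mo: 2 of 2 neighbours ≥ 2, starts repeating the rumor.
Round 7 — no new spreads; cascade stops.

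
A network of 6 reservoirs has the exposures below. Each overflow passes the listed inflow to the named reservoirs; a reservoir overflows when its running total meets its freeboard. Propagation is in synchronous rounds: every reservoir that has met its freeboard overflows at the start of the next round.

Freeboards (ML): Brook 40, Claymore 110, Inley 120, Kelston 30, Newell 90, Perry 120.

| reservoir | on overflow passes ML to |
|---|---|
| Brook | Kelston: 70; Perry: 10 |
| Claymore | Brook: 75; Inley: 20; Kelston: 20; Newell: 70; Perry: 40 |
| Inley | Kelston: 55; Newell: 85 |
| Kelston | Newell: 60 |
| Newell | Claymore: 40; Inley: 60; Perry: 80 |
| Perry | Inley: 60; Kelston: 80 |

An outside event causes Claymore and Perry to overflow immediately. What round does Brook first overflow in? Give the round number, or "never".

Round 1 — Claymore, Perry overflow (initial).
  Brook: +75 → 75 ≥ 40
  Inley: +20+60 → 80 < 120
  Kelston: +20+80 → 100 ≥ 30
  Newell: +70 → 70 < 90
Round 2 — Brook, Kelston overflow.
  Newell: +60 → 130 ≥ 90
Round 3 — Newell overflows.
  Inley: +60 → 140 ≥ 120
Round 4 — Inley overflows.
No further overflows.

2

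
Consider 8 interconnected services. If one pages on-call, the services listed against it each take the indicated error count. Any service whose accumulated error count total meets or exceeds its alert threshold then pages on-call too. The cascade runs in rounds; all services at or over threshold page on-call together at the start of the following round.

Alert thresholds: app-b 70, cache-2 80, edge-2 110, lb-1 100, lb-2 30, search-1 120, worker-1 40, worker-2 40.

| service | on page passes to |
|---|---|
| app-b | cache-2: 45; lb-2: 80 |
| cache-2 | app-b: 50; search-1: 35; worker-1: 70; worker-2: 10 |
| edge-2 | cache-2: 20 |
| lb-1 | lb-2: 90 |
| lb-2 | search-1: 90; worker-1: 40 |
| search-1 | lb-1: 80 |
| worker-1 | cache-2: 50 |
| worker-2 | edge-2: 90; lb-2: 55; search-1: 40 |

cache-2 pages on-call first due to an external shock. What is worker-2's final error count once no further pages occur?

10

Round 1 — cache-2 pages on-call (initial).
  app-b: +50 → 50 < 70
  search-1: +35 → 35 < 120
  worker-1: +70 → 70 ≥ 40
  worker-2: +10 → 10 < 40
Round 2 — worker-1 pages on-call.
No further pages.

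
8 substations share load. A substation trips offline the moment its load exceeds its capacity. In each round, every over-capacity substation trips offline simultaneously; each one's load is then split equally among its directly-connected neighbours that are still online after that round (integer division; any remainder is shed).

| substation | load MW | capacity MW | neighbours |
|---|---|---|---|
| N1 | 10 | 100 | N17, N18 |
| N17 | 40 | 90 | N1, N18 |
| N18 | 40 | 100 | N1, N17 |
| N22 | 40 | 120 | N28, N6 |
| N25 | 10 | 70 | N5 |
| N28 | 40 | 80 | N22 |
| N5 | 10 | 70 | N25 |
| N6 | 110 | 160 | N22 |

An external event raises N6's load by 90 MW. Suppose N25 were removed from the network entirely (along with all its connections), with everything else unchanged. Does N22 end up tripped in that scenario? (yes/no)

With N25 removed:
Round 1 — N6 at 200 > 160. N6 trips offline.
  N6 sheds 200 MW to N22: 200 each.
    N22: 40+200 = 240 > 120
Round 2 — N22 trips offline.
  N22 sheds 240 MW to N28: 240 each.
    N28: 40+240 = 280 > 80
Round 3 — N28 trips offline.
  N28 sheds 280 MW: no online neighbours, lost.
No further trips.

yes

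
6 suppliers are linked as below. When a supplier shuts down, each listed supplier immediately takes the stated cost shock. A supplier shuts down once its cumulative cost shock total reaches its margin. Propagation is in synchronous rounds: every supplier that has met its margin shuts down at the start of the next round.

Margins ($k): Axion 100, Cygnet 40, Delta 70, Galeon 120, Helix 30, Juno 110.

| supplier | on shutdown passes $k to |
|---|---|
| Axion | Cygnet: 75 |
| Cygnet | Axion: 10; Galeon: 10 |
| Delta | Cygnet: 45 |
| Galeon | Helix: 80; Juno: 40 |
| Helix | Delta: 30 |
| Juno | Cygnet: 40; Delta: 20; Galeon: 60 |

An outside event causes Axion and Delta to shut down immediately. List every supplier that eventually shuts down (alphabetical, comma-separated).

Axion, Cygnet, Delta

Round 1 — Axion, Delta shut down (initial).
  Cygnet: +75+45 → 120 ≥ 40
Round 2 — Cygnet shuts down.
  Galeon: +10 → 10 < 120
No further shutdowns.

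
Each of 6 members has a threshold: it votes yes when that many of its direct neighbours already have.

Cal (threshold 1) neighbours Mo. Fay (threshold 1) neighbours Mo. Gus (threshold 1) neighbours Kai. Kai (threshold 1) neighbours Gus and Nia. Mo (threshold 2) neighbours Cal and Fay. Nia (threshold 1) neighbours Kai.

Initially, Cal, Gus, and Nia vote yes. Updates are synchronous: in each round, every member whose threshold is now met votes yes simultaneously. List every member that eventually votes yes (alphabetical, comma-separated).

Round 1 — Cal, Gus, Nia vote yes (initial).
Round 2 — checking thresholds:
  Kai: 2 of 2 neighbours ≥ 1, votes yes.
  Mo: 1 of 2 neighbours < 2, not yet.
Round 3 — no new yes votes; cascade stops.

Cal, Gus, Kai, Nia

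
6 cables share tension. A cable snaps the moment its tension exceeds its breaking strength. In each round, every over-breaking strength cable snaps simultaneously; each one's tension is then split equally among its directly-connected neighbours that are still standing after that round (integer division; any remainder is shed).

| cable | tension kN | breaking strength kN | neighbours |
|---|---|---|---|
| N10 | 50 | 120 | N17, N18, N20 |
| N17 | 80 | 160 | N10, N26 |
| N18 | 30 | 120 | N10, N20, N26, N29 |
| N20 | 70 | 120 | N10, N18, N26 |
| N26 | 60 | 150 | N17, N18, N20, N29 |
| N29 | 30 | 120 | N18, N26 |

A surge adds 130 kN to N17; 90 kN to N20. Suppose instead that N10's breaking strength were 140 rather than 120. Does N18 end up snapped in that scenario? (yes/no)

yes

With N10's breaking strength at 140:
Round 1 — N17 at 210 > 160; N20 at 160 > 120. N17, N20 snap.
  N17 sheds 210 kN to N10, N26: 105 each.
    N10: 50+105 = 155 > 140
    N26: 60+105 = 165 > 150
  N20 sheds 160 kN to N10, N18, N26: 53 each (1 lost).
    N10: 155+53 = 208 > 140
    N18: 30+53 = 83 ≤ 120
    N26: 165+53 = 218 > 150
Round 2 — N10, N26 snap.
  N10 sheds 208 kN to N18: 208 each.
    N18: 83+208 = 291 > 120
  N26 sheds 218 kN to N18, N29: 109 each.
    N18: 291+109 = 400 > 120
    N29: 30+109 = 139 > 120
Round 3 — N18, N29 snap.
  N18 sheds 400 kN: no online neighbours, lost.
  N29 sheds 139 kN: no online neighbours, lost.
No further breaks.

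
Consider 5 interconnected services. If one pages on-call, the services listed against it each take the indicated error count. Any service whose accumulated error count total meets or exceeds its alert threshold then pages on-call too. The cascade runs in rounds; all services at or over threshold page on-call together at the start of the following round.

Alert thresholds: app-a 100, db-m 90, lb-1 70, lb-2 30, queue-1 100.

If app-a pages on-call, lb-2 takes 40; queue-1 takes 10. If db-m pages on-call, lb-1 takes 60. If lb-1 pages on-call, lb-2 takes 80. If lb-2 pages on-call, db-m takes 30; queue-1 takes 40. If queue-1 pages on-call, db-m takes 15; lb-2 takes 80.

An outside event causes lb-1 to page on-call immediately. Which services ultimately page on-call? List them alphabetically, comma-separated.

lb-1, lb-2

Round 1 — lb-1 pages on-call (initial).
  lb-2: +80 → 80 ≥ 30
Round 2 — lb-2 pages on-call.
  db-m: +30 → 30 < 90
  queue-1: +40 → 40 < 100
No further pages.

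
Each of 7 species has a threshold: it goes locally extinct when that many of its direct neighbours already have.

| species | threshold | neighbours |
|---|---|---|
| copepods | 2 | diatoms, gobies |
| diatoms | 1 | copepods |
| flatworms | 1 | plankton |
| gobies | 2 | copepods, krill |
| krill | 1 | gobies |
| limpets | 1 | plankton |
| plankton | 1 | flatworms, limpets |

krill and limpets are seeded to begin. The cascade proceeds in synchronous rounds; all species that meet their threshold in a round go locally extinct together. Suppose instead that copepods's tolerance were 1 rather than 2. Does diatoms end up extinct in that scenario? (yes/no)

With copepods's tolerance at 1:
Round 1 — krill, limpets go locally extinct (initial).
Round 2 — checking thresholds:
  gobies: 1 of 2 neighbours < 2, below threshold.
  plankton: 1 of 2 neighbours ≥ 1, goes locally extinct.
Round 3 — checking thresholds:
  flatworms: 1 of 1 neighbours ≥ 1, goes locally extinct.
  gobies: 1 of 2 neighbours < 2, below threshold.
Round 4 — no new extinctions; cascade stops.

no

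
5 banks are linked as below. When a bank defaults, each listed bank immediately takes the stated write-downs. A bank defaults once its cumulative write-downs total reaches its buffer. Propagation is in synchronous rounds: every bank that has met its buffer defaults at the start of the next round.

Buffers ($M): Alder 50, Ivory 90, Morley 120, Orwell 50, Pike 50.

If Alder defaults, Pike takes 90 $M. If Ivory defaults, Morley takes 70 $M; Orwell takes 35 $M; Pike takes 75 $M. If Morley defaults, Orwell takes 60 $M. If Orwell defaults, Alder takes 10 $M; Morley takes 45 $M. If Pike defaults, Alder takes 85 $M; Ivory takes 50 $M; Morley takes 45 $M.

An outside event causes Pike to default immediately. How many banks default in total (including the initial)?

Round 1 — Pike defaults (initial).
  Alder: +85 → 85 ≥ 50
  Ivory: +50 → 50 < 90
  Morley: +45 → 45 < 120
Round 2 — Alder defaults.
No further defaults.

2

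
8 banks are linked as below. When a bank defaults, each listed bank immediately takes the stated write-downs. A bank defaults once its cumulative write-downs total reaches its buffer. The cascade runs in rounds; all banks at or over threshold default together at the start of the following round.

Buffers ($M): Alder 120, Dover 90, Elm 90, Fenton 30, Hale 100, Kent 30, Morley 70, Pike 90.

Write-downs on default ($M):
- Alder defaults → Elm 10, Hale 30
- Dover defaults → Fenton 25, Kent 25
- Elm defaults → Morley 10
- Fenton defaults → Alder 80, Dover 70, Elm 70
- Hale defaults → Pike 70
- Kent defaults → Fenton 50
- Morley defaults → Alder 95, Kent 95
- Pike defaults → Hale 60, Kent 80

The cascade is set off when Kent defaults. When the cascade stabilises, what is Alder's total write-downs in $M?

80

Round 1 — Kent defaults (initial).
  Fenton: +50 → 50 ≥ 30
Round 2 — Fenton defaults.
  Alder: +80 → 80 < 120
  Dover: +70 → 70 < 90
  Elm: +70 → 70 < 90
No further defaults.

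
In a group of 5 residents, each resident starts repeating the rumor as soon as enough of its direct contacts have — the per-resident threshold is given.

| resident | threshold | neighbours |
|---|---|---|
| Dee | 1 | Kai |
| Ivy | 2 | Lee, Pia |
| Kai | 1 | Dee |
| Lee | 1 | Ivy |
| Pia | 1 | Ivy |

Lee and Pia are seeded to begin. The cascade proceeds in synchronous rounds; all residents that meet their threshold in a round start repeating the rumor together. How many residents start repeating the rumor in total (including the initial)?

Round 1 — Lee, Pia start repeating the rumor (initial).
Round 2 — checking thresholds:
  Ivy: 2 of 2 neighbours ≥ 2, starts repeating the rumor.
Round 3 — no new spreads; cascade stops.

3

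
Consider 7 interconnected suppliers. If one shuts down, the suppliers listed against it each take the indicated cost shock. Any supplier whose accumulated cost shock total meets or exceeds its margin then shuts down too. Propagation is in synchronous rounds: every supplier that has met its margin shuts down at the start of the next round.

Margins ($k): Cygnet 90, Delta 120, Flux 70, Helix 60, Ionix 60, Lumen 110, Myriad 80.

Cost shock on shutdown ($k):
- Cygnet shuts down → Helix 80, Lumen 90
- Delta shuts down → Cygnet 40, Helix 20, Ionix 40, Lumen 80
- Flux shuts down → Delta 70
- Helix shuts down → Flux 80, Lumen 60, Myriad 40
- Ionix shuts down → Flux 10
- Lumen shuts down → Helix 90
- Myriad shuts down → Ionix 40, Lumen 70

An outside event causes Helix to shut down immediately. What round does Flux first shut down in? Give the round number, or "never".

Round 1 — Helix shuts down (initial).
  Flux: +80 → 80 ≥ 70
  Lumen: +60 → 60 < 110
  Myriad: +40 → 40 < 80
Round 2 — Flux shuts down.
  Delta: +70 → 70 < 120
No further shutdowns.

2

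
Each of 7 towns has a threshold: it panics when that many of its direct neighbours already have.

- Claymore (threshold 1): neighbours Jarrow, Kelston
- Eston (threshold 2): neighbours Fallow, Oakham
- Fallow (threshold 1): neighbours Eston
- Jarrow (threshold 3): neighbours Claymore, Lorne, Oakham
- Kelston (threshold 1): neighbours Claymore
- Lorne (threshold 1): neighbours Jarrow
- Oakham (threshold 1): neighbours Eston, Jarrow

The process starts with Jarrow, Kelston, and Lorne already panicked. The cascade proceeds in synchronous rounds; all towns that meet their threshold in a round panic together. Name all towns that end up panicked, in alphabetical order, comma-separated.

Round 1 — Jarrow, Kelston, Lorne panic (initial).
Round 2 — checking thresholds:
  Claymore: 2 of 2 neighbours ≥ 1, panics.
  Oakham: 1 of 2 neighbours ≥ 1, panics.
Round 3 — no new panics; cascade stops.

Claymore, Jarrow, Kelston, Lorne, Oakham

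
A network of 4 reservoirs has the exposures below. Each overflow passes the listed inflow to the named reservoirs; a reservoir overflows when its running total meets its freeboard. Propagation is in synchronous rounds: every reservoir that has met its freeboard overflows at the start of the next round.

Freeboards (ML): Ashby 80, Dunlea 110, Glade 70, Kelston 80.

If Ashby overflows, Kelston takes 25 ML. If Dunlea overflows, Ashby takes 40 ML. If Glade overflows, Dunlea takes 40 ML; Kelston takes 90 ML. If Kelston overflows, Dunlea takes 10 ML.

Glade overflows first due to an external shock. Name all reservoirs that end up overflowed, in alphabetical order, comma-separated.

Glade, Kelston

Round 1 — Glade overflows (initial).
  Dunlea: +40 → 40 < 110
  Kelston: +90 → 90 ≥ 80
Round 2 — Kelston overflows.
  Dunlea: +10 → 50 < 110
No further overflows.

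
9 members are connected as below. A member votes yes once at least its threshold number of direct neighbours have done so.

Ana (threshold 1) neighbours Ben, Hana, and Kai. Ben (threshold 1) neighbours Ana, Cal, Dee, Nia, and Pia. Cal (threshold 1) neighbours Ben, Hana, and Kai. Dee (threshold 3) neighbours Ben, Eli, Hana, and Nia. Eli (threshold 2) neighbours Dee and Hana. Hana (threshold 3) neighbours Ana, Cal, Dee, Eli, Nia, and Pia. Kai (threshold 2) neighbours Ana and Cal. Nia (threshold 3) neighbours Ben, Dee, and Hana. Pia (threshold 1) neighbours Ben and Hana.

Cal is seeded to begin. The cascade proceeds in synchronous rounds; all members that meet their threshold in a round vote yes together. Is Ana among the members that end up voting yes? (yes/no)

Round 1 — Cal votes yes (initial).
Round 2 — checking thresholds:
  Ben: 1 of 5 neighbours ≥ 1, votes yes.
  Hana: 1 of 6 neighbours < 3, below threshold.
  Kai: 1 of 2 neighbours < 2, below threshold.
Round 3 — checking thresholds:
  Ana: 1 of 3 neighbours ≥ 1, votes yes.
  Dee: 1 of 4 neighbours < 3, below threshold.
  Hana: 1 of 6 neighbours < 3, below threshold.
  Kai: 1 of 2 neighbours < 2, below threshold.
  Nia: 1 of 3 neighbours < 3, below threshold.
  Pia: 1 of 2 neighbours ≥ 1, votes yes.
Round 4 — checking thresholds:
  Dee: 1 of 4 neighbours < 3, below threshold.
  Hana: 3 of 6 neighbours ≥ 3, votes yes.
  Kai: 2 of 2 neighbours ≥ 2, votes yes.
  Nia: 1 of 3 neighbours < 3, below threshold.
Round 5 — no new yes votes; cascade stops.

yes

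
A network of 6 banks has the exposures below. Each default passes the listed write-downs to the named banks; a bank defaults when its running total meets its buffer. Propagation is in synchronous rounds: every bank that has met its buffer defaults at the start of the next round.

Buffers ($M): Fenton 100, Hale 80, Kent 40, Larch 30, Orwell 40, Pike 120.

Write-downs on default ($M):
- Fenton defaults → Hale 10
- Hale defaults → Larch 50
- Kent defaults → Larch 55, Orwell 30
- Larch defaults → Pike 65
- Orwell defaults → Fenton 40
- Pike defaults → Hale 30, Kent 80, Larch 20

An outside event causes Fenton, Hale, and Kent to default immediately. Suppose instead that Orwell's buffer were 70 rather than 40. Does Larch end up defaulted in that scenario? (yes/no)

yes

With Orwell's buffer at 70:
Round 1 — Fenton, Hale, Kent default (initial).
  Larch: +50+55 → 105 ≥ 30
  Orwell: +30 → 30 < 70
Round 2 — Larch defaults.
  Pike: +65 → 65 < 120
No further defaults.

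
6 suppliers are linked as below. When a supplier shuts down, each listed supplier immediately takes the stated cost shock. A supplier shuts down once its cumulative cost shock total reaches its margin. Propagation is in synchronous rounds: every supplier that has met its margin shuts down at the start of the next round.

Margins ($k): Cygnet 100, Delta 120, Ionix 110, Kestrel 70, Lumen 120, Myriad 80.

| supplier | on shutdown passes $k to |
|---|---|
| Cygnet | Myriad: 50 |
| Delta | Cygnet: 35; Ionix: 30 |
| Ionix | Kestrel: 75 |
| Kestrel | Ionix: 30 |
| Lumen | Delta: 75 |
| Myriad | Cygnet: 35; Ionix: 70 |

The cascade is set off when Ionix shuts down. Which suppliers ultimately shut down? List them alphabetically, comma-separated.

Round 1 — Ionix shuts down (initial).
  Kestrel: +75 → 75 ≥ 70
Round 2 — Kestrel shuts down.
No further shutdowns.

Ionix, Kestrel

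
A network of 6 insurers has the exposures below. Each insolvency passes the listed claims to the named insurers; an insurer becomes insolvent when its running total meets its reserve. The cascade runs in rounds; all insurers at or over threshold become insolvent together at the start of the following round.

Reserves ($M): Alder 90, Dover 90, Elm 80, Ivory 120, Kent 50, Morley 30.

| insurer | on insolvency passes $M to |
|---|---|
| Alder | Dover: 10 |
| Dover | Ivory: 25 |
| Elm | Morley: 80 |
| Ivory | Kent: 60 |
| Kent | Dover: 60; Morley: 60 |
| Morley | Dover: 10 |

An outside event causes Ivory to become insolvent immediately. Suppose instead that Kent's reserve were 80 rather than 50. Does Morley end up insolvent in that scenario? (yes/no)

no

With Kent's reserve at 80:
Round 1 — Ivory becomes insolvent (initial).
  Kent: +60 → 60 < 80
No further insolvencies.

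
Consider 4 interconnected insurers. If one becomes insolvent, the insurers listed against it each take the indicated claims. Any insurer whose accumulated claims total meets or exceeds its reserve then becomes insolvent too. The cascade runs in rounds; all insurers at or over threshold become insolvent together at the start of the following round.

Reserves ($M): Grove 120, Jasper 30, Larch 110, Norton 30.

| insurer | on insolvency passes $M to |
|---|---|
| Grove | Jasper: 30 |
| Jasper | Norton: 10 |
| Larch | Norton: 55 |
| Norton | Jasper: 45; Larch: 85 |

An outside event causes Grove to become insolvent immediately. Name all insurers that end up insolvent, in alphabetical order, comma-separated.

Grove, Jasper

Round 1 — Grove becomes insolvent (initial).
  Jasper: +30 → 30 ≥ 30
Round 2 — Jasper becomes insolvent.
  Norton: +10 → 10 < 30
No further insolvencies.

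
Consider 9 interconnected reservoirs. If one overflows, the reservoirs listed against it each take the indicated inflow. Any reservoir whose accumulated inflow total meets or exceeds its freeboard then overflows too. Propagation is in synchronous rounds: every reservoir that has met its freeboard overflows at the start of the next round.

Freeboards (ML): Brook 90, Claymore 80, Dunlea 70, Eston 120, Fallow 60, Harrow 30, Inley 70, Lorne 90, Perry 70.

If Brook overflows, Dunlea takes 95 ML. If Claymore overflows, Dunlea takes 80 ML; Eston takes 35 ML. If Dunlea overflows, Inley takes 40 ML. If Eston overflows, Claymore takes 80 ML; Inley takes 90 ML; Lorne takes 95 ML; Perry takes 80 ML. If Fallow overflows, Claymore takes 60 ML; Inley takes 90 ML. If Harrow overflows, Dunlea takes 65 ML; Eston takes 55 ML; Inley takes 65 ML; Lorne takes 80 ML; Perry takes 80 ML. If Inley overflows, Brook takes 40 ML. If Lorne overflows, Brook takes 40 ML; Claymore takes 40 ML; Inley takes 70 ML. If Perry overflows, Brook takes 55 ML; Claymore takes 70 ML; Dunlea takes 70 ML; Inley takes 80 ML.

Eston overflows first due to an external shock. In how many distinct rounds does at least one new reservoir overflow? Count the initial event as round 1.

3

Round 1 — Eston overflows (initial).
  Claymore: +80 → 80 ≥ 80
  Inley: +90 → 90 ≥ 70
  Lorne: +95 → 95 ≥ 90
  Perry: +80 → 80 ≥ 70
Round 2 — Claymore, Inley, Lorne, Perry overflow.
  Brook: +40+40+55 → 135 ≥ 90
  Dunlea: +80+70 → 150 ≥ 70
Round 3 — Brook, Dunlea overflow.
No further overflows.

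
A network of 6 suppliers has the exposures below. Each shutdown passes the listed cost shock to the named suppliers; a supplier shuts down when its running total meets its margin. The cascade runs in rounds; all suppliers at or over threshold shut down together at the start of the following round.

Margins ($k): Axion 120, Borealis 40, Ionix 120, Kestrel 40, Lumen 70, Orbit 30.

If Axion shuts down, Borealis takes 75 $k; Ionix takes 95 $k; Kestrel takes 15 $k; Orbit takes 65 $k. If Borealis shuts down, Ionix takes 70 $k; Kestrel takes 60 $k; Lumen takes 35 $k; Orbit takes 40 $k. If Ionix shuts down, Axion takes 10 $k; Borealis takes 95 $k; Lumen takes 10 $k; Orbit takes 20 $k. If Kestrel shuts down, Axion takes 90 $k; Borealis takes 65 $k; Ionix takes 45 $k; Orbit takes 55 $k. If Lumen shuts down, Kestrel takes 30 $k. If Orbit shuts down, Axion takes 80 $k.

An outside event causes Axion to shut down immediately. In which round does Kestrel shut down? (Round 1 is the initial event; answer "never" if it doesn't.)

3

Round 1 — Axion shuts down (initial).
  Borealis: +75 → 75 ≥ 40
  Ionix: +95 → 95 < 120
  Kestrel: +15 → 15 < 40
  Orbit: +65 → 65 ≥ 30
Round 2 — Borealis, Orbit shut down.
  Ionix: +70 → 165 ≥ 120
  Kestrel: +60 → 75 ≥ 40
  Lumen: +35 → 35 < 70
Round 3 — Ionix, Kestrel shut down.
  Lumen: +10 → 45 < 70
No further shutdowns.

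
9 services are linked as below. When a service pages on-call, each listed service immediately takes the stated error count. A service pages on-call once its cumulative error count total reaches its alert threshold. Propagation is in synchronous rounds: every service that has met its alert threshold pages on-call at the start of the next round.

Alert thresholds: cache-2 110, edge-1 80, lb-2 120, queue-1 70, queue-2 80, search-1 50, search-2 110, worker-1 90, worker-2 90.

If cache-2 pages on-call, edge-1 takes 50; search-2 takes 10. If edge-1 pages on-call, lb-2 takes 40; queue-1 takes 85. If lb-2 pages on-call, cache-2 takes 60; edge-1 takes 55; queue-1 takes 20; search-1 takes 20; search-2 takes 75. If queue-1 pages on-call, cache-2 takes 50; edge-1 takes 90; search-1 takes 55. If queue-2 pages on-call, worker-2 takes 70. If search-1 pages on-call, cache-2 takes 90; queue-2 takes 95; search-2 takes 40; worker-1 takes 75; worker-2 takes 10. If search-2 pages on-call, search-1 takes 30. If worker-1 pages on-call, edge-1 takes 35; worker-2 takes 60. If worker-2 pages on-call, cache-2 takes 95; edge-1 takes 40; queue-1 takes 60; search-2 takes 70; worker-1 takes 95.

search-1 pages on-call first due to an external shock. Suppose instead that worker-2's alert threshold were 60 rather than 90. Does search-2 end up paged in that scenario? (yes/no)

yes

With worker-2's alert threshold at 60:
Round 1 — search-1 pages on-call (initial).
  cache-2: +90 → 90 < 110
  queue-2: +95 → 95 ≥ 80
  search-2: +40 → 40 < 110
  worker-1: +75 → 75 < 90
  worker-2: +10 → 10 < 60
Round 2 — queue-2 pages on-call.
  worker-2: +70 → 80 ≥ 60
Round 3 — worker-2 pages on-call.
  cache-2: +95 → 185 ≥ 110
  edge-1: +40 → 40 < 80
  queue-1: +60 → 60 < 70
  search-2: +70 → 110 ≥ 110
  worker-1: +95 → 170 ≥ 90
Round 4 — cache-2, search-2, worker-1 page on-call.
  edge-1: +50+35 → 125 ≥ 80
Round 5 — edge-1 pages on-call.
  lb-2: +40 → 40 < 120
  queue-1: +85 → 145 ≥ 70
Round 6 — queue-1 pages on-call.
No further pages.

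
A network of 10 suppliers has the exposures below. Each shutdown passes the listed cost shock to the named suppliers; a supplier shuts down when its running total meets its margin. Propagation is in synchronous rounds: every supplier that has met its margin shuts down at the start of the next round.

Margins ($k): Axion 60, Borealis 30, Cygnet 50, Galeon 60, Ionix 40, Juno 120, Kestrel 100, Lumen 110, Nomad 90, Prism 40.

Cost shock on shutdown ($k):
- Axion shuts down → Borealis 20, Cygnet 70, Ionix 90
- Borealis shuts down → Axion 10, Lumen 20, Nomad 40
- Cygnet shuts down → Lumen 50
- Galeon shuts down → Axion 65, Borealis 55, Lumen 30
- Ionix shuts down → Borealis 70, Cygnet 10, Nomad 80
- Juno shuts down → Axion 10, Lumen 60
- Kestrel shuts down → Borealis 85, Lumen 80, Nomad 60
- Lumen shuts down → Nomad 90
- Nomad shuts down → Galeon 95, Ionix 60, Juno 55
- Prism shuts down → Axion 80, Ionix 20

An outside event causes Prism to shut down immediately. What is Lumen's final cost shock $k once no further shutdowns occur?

100

Round 1 — Prism shuts down (initial).
  Axion: +80 → 80 ≥ 60
  Ionix: +20 → 20 < 40
Round 2 — Axion shuts down.
  Borealis: +20 → 20 < 30
  Cygnet: +70 → 70 ≥ 50
  Ionix: +90 → 110 ≥ 40
Round 3 — Cygnet, Ionix shut down.
  Borealis: +70 → 90 ≥ 30
  Lumen: +50 → 50 < 110
  Nomad: +80 → 80 < 90
Round 4 — Borealis shuts down.
  Lumen: +20 → 70 < 110
  Nomad: +40 → 120 ≥ 90
Round 5 — Nomad shuts down.
  Galeon: +95 → 95 ≥ 60
  Juno: +55 → 55 < 120
Round 6 — Galeon shuts down.
  Lumen: +30 → 100 < 110
No further shutdowns.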